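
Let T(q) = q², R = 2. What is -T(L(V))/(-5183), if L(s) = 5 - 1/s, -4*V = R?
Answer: 49/5183 ≈ 0.0094540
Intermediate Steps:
V = -½ (V = -¼*2 = -½ ≈ -0.50000)
-T(L(V))/(-5183) = -(5 - 1/(-½))²/(-5183) = -(5 - 1*(-2))²*(-1/5183) = -(5 + 2)²*(-1/5183) = -1*7²*(-1/5183) = -1*49*(-1/5183) = -49*(-1/5183) = 49/5183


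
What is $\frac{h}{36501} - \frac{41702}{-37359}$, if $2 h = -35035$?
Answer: $\frac{578485613}{909093906} \approx 0.63633$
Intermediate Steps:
$h = - \frac{35035}{2}$ ($h = \frac{1}{2} \left(-35035\right) = - \frac{35035}{2} \approx -17518.0$)
$\frac{h}{36501} - \frac{41702}{-37359} = - \frac{35035}{2 \cdot 36501} - \frac{41702}{-37359} = \left(- \frac{35035}{2}\right) \frac{1}{36501} - - \frac{41702}{37359} = - \frac{35035}{73002} + \frac{41702}{37359} = \frac{578485613}{909093906}$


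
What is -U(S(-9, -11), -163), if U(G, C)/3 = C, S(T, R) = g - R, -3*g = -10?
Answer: 489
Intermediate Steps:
g = 10/3 (g = -⅓*(-10) = 10/3 ≈ 3.3333)
S(T, R) = 10/3 - R
U(G, C) = 3*C
-U(S(-9, -11), -163) = -3*(-163) = -1*(-489) = 489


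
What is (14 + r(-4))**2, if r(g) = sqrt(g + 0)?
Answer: 192 + 56*I ≈ 192.0 + 56.0*I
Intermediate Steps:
r(g) = sqrt(g)
(14 + r(-4))**2 = (14 + sqrt(-4))**2 = (14 + 2*I)**2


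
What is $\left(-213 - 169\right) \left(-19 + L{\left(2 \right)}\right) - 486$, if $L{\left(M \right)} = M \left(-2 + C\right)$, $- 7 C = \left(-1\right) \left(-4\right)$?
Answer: $\frac{61156}{7} \approx 8736.6$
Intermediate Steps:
$C = - \frac{4}{7}$ ($C = - \frac{\left(-1\right) \left(-4\right)}{7} = \left(- \frac{1}{7}\right) 4 = - \frac{4}{7} \approx -0.57143$)
$L{\left(M \right)} = - \frac{18 M}{7}$ ($L{\left(M \right)} = M \left(-2 - \frac{4}{7}\right) = M \left(- \frac{18}{7}\right) = - \frac{18 M}{7}$)
$\left(-213 - 169\right) \left(-19 + L{\left(2 \right)}\right) - 486 = \left(-213 - 169\right) \left(-19 - \frac{36}{7}\right) - 486 = - 382 \left(-19 - \frac{36}{7}\right) - 486 = \left(-382\right) \left(- \frac{169}{7}\right) - 486 = \frac{64558}{7} - 486 = \frac{61156}{7}$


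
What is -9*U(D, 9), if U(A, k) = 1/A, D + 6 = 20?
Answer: -9/14 ≈ -0.64286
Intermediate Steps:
D = 14 (D = -6 + 20 = 14)
-9*U(D, 9) = -9/14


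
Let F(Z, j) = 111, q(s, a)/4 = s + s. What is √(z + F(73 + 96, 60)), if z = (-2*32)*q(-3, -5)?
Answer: 3*√183 ≈ 40.583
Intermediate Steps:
q(s, a) = 8*s (q(s, a) = 4*(s + s) = 4*(2*s) = 8*s)
z = 1536 (z = (-2*32)*(8*(-3)) = -64*(-24) = 1536)
√(z + F(73 + 96, 60)) = √(1536 + 111) = √1647 = 3*√183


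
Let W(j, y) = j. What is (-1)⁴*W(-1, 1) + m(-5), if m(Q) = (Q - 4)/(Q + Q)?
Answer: -⅒ ≈ -0.10000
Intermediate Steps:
m(Q) = (-4 + Q)/(2*Q) (m(Q) = (-4 + Q)/((2*Q)) = (-4 + Q)*(1/(2*Q)) = (-4 + Q)/(2*Q))
(-1)⁴*W(-1, 1) + m(-5) = (-1)⁴*(-1) + (½)*(-4 - 5)/(-5) = 1*(-1) + (½)*(-⅕)*(-9) = -1 + 9/10 = -⅒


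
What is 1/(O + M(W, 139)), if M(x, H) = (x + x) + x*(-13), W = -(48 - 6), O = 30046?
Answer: 1/30508 ≈ 3.2778e-5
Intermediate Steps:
W = -42 (W = -1*42 = -42)
M(x, H) = -11*x (M(x, H) = 2*x - 13*x = -11*x)
1/(O + M(W, 139)) = 1/(30046 - 11*(-42)) = 1/(30046 + 462) = 1/30508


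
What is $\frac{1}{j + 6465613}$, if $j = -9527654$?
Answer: $- \frac{1}{3062041} \approx -3.2658 \cdot 10^{-7}$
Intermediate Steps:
$\frac{1}{j + 6465613} = \frac{1}{-9527654 + 6465613} = \frac{1}{-3062041} = - \frac{1}{3062041}$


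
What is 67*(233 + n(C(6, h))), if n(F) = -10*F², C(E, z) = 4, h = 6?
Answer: 4891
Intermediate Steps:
67*(233 + n(C(6, h))) = 67*(233 - 10*4²) = 67*(233 - 10*16) = 67*(233 - 160) = 67*73 = 4891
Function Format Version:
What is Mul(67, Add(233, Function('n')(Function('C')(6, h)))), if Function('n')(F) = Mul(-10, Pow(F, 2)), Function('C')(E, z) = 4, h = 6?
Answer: 4891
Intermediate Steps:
Mul(67, Add(233, Function('n')(Function('C')(6, h)))) = Mul(67, Add(233, Mul(-10, Pow(4, 2)))) = Mul(67, Add(233, Mul(-10, 16))) = Mul(67, Add(233, -160)) = Mul(67, 73) = 4891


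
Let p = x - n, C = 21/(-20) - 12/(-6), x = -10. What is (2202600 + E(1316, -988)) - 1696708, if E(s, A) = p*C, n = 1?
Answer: 10117631/20 ≈ 5.0588e+5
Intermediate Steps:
C = 19/20 (C = 21*(-1/20) - 12*(-⅙) = -21/20 + 2 = 19/20 ≈ 0.95000)
p = -11 (p = -10 - 1*1 = -10 - 1 = -11)
E(s, A) = -209/20 (E(s, A) = -11*19/20 = -209/20)
(2202600 + E(1316, -988)) - 1696708 = (2202600 - 209/20) - 1696708 = 44051791/20 - 1696708 = 10117631/20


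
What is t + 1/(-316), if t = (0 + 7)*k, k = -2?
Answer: -4425/316 ≈ -14.003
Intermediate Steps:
t = -14 (t = (0 + 7)*(-2) = 7*(-2) = -14)
t + 1/(-316) = -14 + 1/(-316) = -14 - 1/316 = -4425/316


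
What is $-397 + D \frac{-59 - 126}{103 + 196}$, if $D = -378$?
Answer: $- \frac{48773}{299} \approx -163.12$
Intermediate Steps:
$-397 + D \frac{-59 - 126}{103 + 196} = -397 - 378 \frac{-59 - 126}{103 + 196} = -397 - 378 \left(- \frac{185}{299}\right) = -397 - 378 \left(\left(-185\right) \frac{1}{299}\right) = -397 - - \frac{69930}{299} = -397 + \frac{69930}{299} = - \frac{48773}{299}$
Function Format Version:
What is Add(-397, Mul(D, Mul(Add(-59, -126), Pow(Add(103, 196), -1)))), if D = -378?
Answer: Rational(-48773, 299) ≈ -163.12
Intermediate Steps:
Add(-397, Mul(D, Mul(Add(-59, -126), Pow(Add(103, 196), -1)))) = Add(-397, Mul(-378, Mul(Add(-59, -126), Pow(Add(103, 196), -1)))) = Add(-397, Mul(-378, Mul(-185, Pow(299, -1)))) = Add(-397, Mul(-378, Mul(-185, Rational(1, 299)))) = Add(-397, Mul(-378, Rational(-185, 299))) = Add(-397, Rational(69930, 299)) = Rational(-48773, 299)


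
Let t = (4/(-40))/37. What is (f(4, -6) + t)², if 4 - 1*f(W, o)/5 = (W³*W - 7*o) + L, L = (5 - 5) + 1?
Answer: 297844154001/136900 ≈ 2.1756e+6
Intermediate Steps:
L = 1 (L = 0 + 1 = 1)
t = -1/370 (t = (4*(-1/40))*(1/37) = -⅒*1/37 = -1/370 ≈ -0.0027027)
f(W, o) = 15 - 5*W⁴ + 35*o (f(W, o) = 20 - 5*((W³*W - 7*o) + 1) = 20 - 5*((W⁴ - 7*o) + 1) = 20 - 5*(1 + W⁴ - 7*o) = 20 + (-5 - 5*W⁴ + 35*o) = 15 - 5*W⁴ + 35*o)
(f(4, -6) + t)² = ((15 - 5*4⁴ + 35*(-6)) - 1/370)² = ((15 - 5*256 - 210) - 1/370)² = ((15 - 1280 - 210) - 1/370)² = (-1475 - 1/370)² = (-545751/370)² = 297844154001/136900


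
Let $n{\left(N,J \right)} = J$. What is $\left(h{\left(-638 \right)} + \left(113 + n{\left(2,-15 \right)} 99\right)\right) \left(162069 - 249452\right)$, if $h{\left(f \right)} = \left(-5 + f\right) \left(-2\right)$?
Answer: $7514938$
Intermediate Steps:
$h{\left(f \right)} = 10 - 2 f$
$\left(h{\left(-638 \right)} + \left(113 + n{\left(2,-15 \right)} 99\right)\right) \left(162069 - 249452\right) = \left(\left(10 - -1276\right) + \left(113 - 1485\right)\right) \left(162069 - 249452\right) = \left(\left(10 + 1276\right) + \left(113 - 1485\right)\right) \left(-87383\right) = \left(1286 - 1372\right) \left(-87383\right) = \left(-86\right) \left(-87383\right) = 7514938$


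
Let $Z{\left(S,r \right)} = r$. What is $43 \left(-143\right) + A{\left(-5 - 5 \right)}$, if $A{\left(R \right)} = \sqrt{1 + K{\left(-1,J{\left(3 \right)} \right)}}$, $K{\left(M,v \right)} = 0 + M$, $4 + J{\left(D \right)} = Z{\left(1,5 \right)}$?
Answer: $-6149$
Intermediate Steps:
$J{\left(D \right)} = 1$ ($J{\left(D \right)} = -4 + 5 = 1$)
$K{\left(M,v \right)} = M$
$A{\left(R \right)} = 0$ ($A{\left(R \right)} = \sqrt{1 - 1} = \sqrt{0} = 0$)
$43 \left(-143\right) + A{\left(-5 - 5 \right)} = 43 \left(-143\right) + 0 = -6149 + 0 = -6149$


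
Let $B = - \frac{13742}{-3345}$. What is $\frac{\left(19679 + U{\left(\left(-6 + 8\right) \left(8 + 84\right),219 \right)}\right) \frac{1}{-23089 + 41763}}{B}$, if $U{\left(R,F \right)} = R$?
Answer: $\frac{66441735}{256618108} \approx 0.25891$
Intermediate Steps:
$B = \frac{13742}{3345}$ ($B = \left(-13742\right) \left(- \frac{1}{3345}\right) = \frac{13742}{3345} \approx 4.1082$)
$\frac{\left(19679 + U{\left(\left(-6 + 8\right) \left(8 + 84\right),219 \right)}\right) \frac{1}{-23089 + 41763}}{B} = \frac{\left(19679 + \left(-6 + 8\right) \left(8 + 84\right)\right) \frac{1}{-23089 + 41763}}{\frac{13742}{3345}} = \frac{19679 + 2 \cdot 92}{18674} \cdot \frac{3345}{13742} = \left(19679 + 184\right) \frac{1}{18674} \cdot \frac{3345}{13742} = 19863 \cdot \frac{1}{18674} \cdot \frac{3345}{13742} = \frac{19863}{18674} \cdot \frac{3345}{13742} = \frac{66441735}{256618108}$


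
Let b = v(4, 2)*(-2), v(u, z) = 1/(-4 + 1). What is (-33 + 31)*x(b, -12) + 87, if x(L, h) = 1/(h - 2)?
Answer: 610/7 ≈ 87.143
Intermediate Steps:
v(u, z) = -⅓ (v(u, z) = 1/(-3) = -⅓)
b = ⅔ (b = -⅓*(-2) = ⅔ ≈ 0.66667)
x(L, h) = 1/(-2 + h)
(-33 + 31)*x(b, -12) + 87 = (-33 + 31)/(-2 - 12) + 87 = -2/(-14) + 87 = -2*(-1/14) + 87 = ⅐ + 87 = 610/7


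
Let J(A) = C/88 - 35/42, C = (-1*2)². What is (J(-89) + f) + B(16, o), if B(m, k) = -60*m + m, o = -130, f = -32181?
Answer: -1093151/33 ≈ -33126.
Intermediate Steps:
B(m, k) = -59*m
C = 4 (C = (-2)² = 4)
J(A) = -26/33 (J(A) = 4/88 - 35/42 = 4*(1/88) - 35*1/42 = 1/22 - ⅚ = -26/33)
(J(-89) + f) + B(16, o) = (-26/33 - 32181) - 59*16 = -1061999/33 - 944 = -1093151/33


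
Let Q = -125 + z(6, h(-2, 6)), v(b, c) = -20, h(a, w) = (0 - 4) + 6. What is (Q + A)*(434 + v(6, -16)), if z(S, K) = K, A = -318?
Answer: -182574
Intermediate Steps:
h(a, w) = 2 (h(a, w) = -4 + 6 = 2)
Q = -123 (Q = -125 + 2 = -123)
(Q + A)*(434 + v(6, -16)) = (-123 - 318)*(434 - 20) = -441*414 = -182574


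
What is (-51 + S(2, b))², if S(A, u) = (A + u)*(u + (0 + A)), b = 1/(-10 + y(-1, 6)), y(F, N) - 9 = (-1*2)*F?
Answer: 1764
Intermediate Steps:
y(F, N) = 9 - 2*F (y(F, N) = 9 + (-1*2)*F = 9 - 2*F)
b = 1 (b = 1/(-10 + (9 - 2*(-1))) = 1/(-10 + (9 + 2)) = 1/(-10 + 11) = 1/1 = 1)
S(A, u) = (A + u)² (S(A, u) = (A + u)*(u + A) = (A + u)*(A + u) = (A + u)²)
(-51 + S(2, b))² = (-51 + (2 + 1)²)² = (-51 + 3²)² = (-51 + 9)² = (-42)² = 1764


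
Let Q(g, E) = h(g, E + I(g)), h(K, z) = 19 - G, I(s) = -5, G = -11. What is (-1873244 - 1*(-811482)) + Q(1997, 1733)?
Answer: -1061732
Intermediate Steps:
h(K, z) = 30 (h(K, z) = 19 - 1*(-11) = 19 + 11 = 30)
Q(g, E) = 30
(-1873244 - 1*(-811482)) + Q(1997, 1733) = (-1873244 - 1*(-811482)) + 30 = (-1873244 + 811482) + 30 = -1061762 + 30 = -1061732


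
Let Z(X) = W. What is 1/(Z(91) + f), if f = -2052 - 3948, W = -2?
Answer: -1/6002 ≈ -0.00016661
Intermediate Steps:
Z(X) = -2
f = -6000
1/(Z(91) + f) = 1/(-2 - 6000) = 1/(-6002) = -1/6002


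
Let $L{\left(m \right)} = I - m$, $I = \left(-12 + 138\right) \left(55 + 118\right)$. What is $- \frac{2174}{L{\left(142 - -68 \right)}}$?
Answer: $- \frac{1087}{10794} \approx -0.1007$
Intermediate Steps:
$I = 21798$ ($I = 126 \cdot 173 = 21798$)
$L{\left(m \right)} = 21798 - m$
$- \frac{2174}{L{\left(142 - -68 \right)}} = - \frac{2174}{21798 - \left(142 - -68\right)} = - \frac{2174}{21798 - \left(142 + 68\right)} = - \frac{2174}{21798 - 210} = - \frac{2174}{21588} = \left(-2174\right) \frac{1}{21588} = - \frac{1087}{10794}$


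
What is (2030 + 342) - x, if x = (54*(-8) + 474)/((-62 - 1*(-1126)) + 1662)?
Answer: 3233015/1363 ≈ 2372.0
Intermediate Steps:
x = 21/1363 (x = (-432 + 474)/((-62 + 1126) + 1662) = 42/(1064 + 1662) = 42/2726 = 42*(1/2726) = 21/1363 ≈ 0.015407)
(2030 + 342) - x = (2030 + 342) - 1*21/1363 = 2372 - 21/1363 = 3233015/1363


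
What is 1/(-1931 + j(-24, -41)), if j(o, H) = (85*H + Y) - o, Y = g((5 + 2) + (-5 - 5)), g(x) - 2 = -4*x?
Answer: -1/5378 ≈ -0.00018594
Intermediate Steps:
g(x) = 2 - 4*x
Y = 14 (Y = 2 - 4*((5 + 2) + (-5 - 5)) = 2 - 4*(7 - 10) = 2 - 4*(-3) = 2 + 12 = 14)
j(o, H) = 14 - o + 85*H (j(o, H) = (85*H + 14) - o = (14 + 85*H) - o = 14 - o + 85*H)
1/(-1931 + j(-24, -41)) = 1/(-1931 + (14 - 1*(-24) + 85*(-41))) = 1/(-1931 + (14 + 24 - 3485)) = 1/(-1931 - 3447) = 1/(-5378) = -1/5378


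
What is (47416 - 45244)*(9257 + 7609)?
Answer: 36632952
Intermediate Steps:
(47416 - 45244)*(9257 + 7609) = 2172*16866 = 36632952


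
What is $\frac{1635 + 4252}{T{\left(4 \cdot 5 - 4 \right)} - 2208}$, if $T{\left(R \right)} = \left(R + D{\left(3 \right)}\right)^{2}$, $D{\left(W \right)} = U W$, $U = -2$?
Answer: $- \frac{5887}{2108} \approx -2.7927$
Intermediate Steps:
$D{\left(W \right)} = - 2 W$
$T{\left(R \right)} = \left(-6 + R\right)^{2}$ ($T{\left(R \right)} = \left(R - 6\right)^{2} = \left(-6 + R\right)^{2}$)
$\frac{1635 + 4252}{T{\left(4 \cdot 5 - 4 \right)} - 2208} = \frac{1635 + 4252}{\left(-6 + \left(4 \cdot 5 - 4\right)\right)^{2} - 2208} = \frac{5887}{\left(-6 + \left(20 - 4\right)\right)^{2} - 2208} = \frac{5887}{\left(-6 + 16\right)^{2} - 2208} = \frac{5887}{10^{2} - 2208} = \frac{5887}{100 - 2208} = \frac{5887}{-2108} = 5887 \left(- \frac{1}{2108}\right) = - \frac{5887}{2108}$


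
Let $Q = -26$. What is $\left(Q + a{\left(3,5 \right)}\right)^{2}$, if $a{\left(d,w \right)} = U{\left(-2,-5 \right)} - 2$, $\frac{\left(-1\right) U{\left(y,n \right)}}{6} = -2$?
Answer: $256$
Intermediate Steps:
$U{\left(y,n \right)} = 12$ ($U{\left(y,n \right)} = \left(-6\right) \left(-2\right) = 12$)
$a{\left(d,w \right)} = 10$ ($a{\left(d,w \right)} = 12 - 2 = 10$)
$\left(Q + a{\left(3,5 \right)}\right)^{2} = \left(-26 + 10\right)^{2} = \left(-16\right)^{2} = 256$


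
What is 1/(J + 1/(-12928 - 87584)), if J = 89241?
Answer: 100512/8969791391 ≈ 1.1206e-5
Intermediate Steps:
1/(J + 1/(-12928 - 87584)) = 1/(89241 + 1/(-12928 - 87584)) = 1/(89241 + 1/(-100512)) = 1/(89241 - 1/100512) = 1/(8969791391/100512) = 100512/8969791391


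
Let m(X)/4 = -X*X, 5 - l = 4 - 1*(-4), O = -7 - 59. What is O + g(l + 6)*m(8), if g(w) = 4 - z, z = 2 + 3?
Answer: 190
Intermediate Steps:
O = -66
z = 5
l = -3 (l = 5 - (4 - 1*(-4)) = 5 - (4 + 4) = 5 - 1*8 = 5 - 8 = -3)
m(X) = -4*X² (m(X) = 4*(-X*X) = 4*(-X²) = -4*X²)
g(w) = -1 (g(w) = 4 - 1*5 = 4 - 5 = -1)
O + g(l + 6)*m(8) = -66 - (-4)*8² = -66 - (-4)*64 = -66 - 1*(-256) = -66 + 256 = 190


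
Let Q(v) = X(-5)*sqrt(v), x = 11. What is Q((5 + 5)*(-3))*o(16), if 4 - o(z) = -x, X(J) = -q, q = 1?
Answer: -15*I*sqrt(30) ≈ -82.158*I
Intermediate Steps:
X(J) = -1 (X(J) = -1*1 = -1)
o(z) = 15 (o(z) = 4 - (-1)*11 = 4 - 1*(-11) = 4 + 11 = 15)
Q(v) = -sqrt(v)
Q((5 + 5)*(-3))*o(16) = -sqrt((5 + 5)*(-3))*15 = -sqrt(10*(-3))*15 = -sqrt(-30)*15 = -I*sqrt(30)*15 = -15*I*sqrt(30)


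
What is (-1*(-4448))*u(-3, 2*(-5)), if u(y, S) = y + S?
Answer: -57824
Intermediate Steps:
u(y, S) = S + y
(-1*(-4448))*u(-3, 2*(-5)) = (-1*(-4448))*(2*(-5) - 3) = 4448*(-10 - 3) = 4448*(-13) = -57824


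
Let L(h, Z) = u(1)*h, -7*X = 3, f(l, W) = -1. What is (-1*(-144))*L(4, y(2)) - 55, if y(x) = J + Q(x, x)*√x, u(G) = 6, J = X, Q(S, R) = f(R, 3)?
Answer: 3401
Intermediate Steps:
Q(S, R) = -1
X = -3/7 (X = -⅐*3 = -3/7 ≈ -0.42857)
J = -3/7 ≈ -0.42857
y(x) = -3/7 - √x
L(h, Z) = 6*h
(-1*(-144))*L(4, y(2)) - 55 = (-1*(-144))*(6*4) - 55 = 144*24 - 55 = 3456 - 55 = 3401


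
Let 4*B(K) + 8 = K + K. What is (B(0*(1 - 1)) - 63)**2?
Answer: 4225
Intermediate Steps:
B(K) = -2 + K/2 (B(K) = -2 + (K + K)/4 = -2 + (2*K)/4 = -2 + K/2)
(B(0*(1 - 1)) - 63)**2 = ((-2 + (0*(1 - 1))/2) - 63)**2 = ((-2 + (0*0)/2) - 63)**2 = ((-2 + (1/2)*0) - 63)**2 = ((-2 + 0) - 63)**2 = (-2 - 63)**2 = (-65)**2 = 4225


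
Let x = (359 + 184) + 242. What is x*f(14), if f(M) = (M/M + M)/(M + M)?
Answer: 11775/28 ≈ 420.54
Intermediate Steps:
f(M) = (1 + M)/(2*M) (f(M) = (1 + M)/((2*M)) = (1 + M)*(1/(2*M)) = (1 + M)/(2*M))
x = 785 (x = 543 + 242 = 785)
x*f(14) = 785*((1/2)*(1 + 14)/14) = 785*((1/2)*(1/14)*15) = 785*(15/28) = 11775/28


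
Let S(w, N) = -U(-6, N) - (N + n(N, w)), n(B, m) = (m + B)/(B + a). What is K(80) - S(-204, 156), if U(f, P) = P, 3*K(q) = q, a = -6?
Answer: 25376/75 ≈ 338.35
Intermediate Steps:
K(q) = q/3
n(B, m) = (B + m)/(-6 + B) (n(B, m) = (m + B)/(B - 6) = (B + m)/(-6 + B))
S(w, N) = -2*N - (N + w)/(-6 + N) (S(w, N) = -N - (N + (N + w)/(-6 + N)) = -N + (-N - (N + w)/(-6 + N)) = -2*N - (N + w)/(-6 + N))
K(80) - S(-204, 156) = (1/3)*80 - (-1*(-204) - 2*156**2 + 11*156)/(-6 + 156) = 80/3 - (204 - 2*24336 + 1716)/150 = 80/3 - (204 - 48672 + 1716)/150 = 80/3 - (-46752)/150 = 80/3 - 1*(-7792/25) = 80/3 + 7792/25 = 25376/75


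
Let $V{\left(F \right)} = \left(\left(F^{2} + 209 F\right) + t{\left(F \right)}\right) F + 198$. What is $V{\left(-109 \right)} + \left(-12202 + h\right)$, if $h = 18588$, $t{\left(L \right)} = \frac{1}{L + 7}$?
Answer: $\frac{121857877}{102} \approx 1.1947 \cdot 10^{6}$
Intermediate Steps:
$t{\left(L \right)} = \frac{1}{7 + L}$
$V{\left(F \right)} = 198 + F \left(F^{2} + \frac{1}{7 + F} + 209 F\right)$ ($V{\left(F \right)} = \left(\left(F^{2} + 209 F\right) + \frac{1}{7 + F}\right) F + 198 = \left(F^{2} + \frac{1}{7 + F} + 209 F\right) F + 198 = F \left(F^{2} + \frac{1}{7 + F} + 209 F\right) + 198 = 198 + F \left(F^{2} + \frac{1}{7 + F} + 209 F\right)$)
$V{\left(-109 \right)} + \left(-12202 + h\right) = \frac{-109 + \left(7 - 109\right) \left(198 + \left(-109\right)^{3} + 209 \left(-109\right)^{2}\right)}{7 - 109} + \left(-12202 + 18588\right) = \frac{-109 - 102 \left(198 - 1295029 + 209 \cdot 11881\right)}{-102} + 6386 = - \frac{-109 - 102 \left(198 - 1295029 + 2483129\right)}{102} + 6386 = - \frac{-109 - 121206396}{102} + 6386 = \left(- \frac{1}{102}\right) \left(-121206505\right) + 6386 = \frac{121206505}{102} + 6386 = \frac{121857877}{102}$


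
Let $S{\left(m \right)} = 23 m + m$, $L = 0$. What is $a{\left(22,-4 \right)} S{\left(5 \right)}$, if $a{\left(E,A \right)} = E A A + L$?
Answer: $42240$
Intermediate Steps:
$a{\left(E,A \right)} = E A^{2}$ ($a{\left(E,A \right)} = E A A + 0 = A E A + 0 = E A^{2} + 0 = E A^{2}$)
$S{\left(m \right)} = 24 m$
$a{\left(22,-4 \right)} S{\left(5 \right)} = 22 \left(-4\right)^{2} \cdot 24 \cdot 5 = 22 \cdot 16 \cdot 120 = 352 \cdot 120 = 42240$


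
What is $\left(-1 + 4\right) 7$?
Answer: $21$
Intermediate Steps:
$\left(-1 + 4\right) 7 = 3 \cdot 7 = 21$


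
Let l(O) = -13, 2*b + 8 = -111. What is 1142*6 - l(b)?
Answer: 6865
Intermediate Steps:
b = -119/2 (b = -4 + (1/2)*(-111) = -4 - 111/2 = -119/2 ≈ -59.500)
1142*6 - l(b) = 1142*6 - 1*(-13) = 6852 + 13 = 6865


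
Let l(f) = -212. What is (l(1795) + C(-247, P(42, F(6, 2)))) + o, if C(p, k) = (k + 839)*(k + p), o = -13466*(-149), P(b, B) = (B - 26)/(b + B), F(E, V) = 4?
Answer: 951515526/529 ≈ 1.7987e+6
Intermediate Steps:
P(b, B) = (-26 + B)/(B + b)
o = 2006434
C(p, k) = (839 + k)*(k + p)
(l(1795) + C(-247, P(42, F(6, 2)))) + o = (-212 + (((-26 + 4)/(4 + 42))² + 839*((-26 + 4)/(4 + 42)) + 839*(-247) + ((-26 + 4)/(4 + 42))*(-247))) + 2006434 = (-212 + ((-22/46)² + 839*(-22/46) - 207233 + (-22/46)*(-247))) + 2006434 = (-212 + (((1/46)*(-22))² + 839*((1/46)*(-22)) - 207233 + ((1/46)*(-22))*(-247))) + 2006434 = (-212 + ((-11/23)² + 839*(-11/23) - 207233 - 11/23*(-247))) + 2006434 = (-212 + (121/529 - 9229/23 - 207233 + 2717/23)) + 2006434 = (-212 - 109775912/529) + 2006434 = -109888060/529 + 2006434 = 951515526/529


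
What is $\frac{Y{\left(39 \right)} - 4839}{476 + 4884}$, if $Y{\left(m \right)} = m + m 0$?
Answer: $- \frac{60}{67} \approx -0.89552$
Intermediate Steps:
$Y{\left(m \right)} = m$ ($Y{\left(m \right)} = m + 0 = m$)
$\frac{Y{\left(39 \right)} - 4839}{476 + 4884} = \frac{39 - 4839}{476 + 4884} = - \frac{4800}{5360} = \left(-4800\right) \frac{1}{5360} = - \frac{60}{67}$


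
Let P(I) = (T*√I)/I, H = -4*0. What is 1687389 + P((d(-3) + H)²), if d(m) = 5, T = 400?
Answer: 1687469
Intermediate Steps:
H = 0
P(I) = 400/√I (P(I) = (400*√I)/I = 400/√I)
1687389 + P((d(-3) + H)²) = 1687389 + 400/√((5 + 0)²) = 1687389 + 400/√(5²) = 1687389 + 400/√25 = 1687389 + 400*(⅕) = 1687389 + 80 = 1687469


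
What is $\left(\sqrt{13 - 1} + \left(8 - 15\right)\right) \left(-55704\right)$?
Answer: $389928 - 111408 \sqrt{3} \approx 1.9696 \cdot 10^{5}$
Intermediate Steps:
$\left(\sqrt{13 - 1} + \left(8 - 15\right)\right) \left(-55704\right) = \left(\sqrt{12} + \left(8 - 15\right)\right) \left(-55704\right) = \left(2 \sqrt{3} - 7\right) \left(-55704\right) = \left(-7 + 2 \sqrt{3}\right) \left(-55704\right) = 389928 - 111408 \sqrt{3}$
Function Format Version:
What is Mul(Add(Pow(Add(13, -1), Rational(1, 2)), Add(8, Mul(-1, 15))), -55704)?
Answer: Add(389928, Mul(-111408, Pow(3, Rational(1, 2)))) ≈ 1.9696e+5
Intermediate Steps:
Mul(Add(Pow(Add(13, -1), Rational(1, 2)), Add(8, Mul(-1, 15))), -55704) = Mul(Add(Pow(12, Rational(1, 2)), Add(8, -15)), -55704) = Mul(Add(Mul(2, Pow(3, Rational(1, 2))), -7), -55704) = Mul(Add(-7, Mul(2, Pow(3, Rational(1, 2)))), -55704) = Add(389928, Mul(-111408, Pow(3, Rational(1, 2))))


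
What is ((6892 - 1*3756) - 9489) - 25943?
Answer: -32296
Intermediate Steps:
((6892 - 1*3756) - 9489) - 25943 = ((6892 - 3756) - 9489) - 25943 = (3136 - 9489) - 25943 = -6353 - 25943 = -32296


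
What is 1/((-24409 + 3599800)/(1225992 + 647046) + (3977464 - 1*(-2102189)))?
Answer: 624346/3795808223735 ≈ 1.6448e-7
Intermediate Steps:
1/((-24409 + 3599800)/(1225992 + 647046) + (3977464 - 1*(-2102189))) = 1/(3575391/1873038 + (3977464 + 2102189)) = 1/(3575391*(1/1873038) + 6079653) = 1/(1191797/624346 + 6079653) = 1/(3795808223735/624346) = 624346/3795808223735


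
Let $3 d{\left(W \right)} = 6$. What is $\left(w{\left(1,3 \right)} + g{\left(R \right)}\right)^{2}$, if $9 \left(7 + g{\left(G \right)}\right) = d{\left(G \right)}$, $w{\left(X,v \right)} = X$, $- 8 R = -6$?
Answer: $\frac{2704}{81} \approx 33.383$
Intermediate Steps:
$d{\left(W \right)} = 2$ ($d{\left(W \right)} = \frac{1}{3} \cdot 6 = 2$)
$R = \frac{3}{4}$ ($R = \left(- \frac{1}{8}\right) \left(-6\right) = \frac{3}{4} \approx 0.75$)
$g{\left(G \right)} = - \frac{61}{9}$ ($g{\left(G \right)} = -7 + \frac{1}{9} \cdot 2 = -7 + \frac{2}{9} = - \frac{61}{9}$)
$\left(w{\left(1,3 \right)} + g{\left(R \right)}\right)^{2} = \left(1 - \frac{61}{9}\right)^{2} = \left(- \frac{52}{9}\right)^{2} = \frac{2704}{81}$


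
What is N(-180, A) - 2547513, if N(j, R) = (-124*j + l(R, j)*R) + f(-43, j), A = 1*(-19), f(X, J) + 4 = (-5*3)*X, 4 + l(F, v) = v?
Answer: -2521056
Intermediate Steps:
l(F, v) = -4 + v
f(X, J) = -4 - 15*X (f(X, J) = -4 + (-5*3)*X = -4 - 15*X)
A = -19
N(j, R) = 641 - 124*j + R*(-4 + j) (N(j, R) = (-124*j + (-4 + j)*R) + (-4 - 15*(-43)) = (-124*j + R*(-4 + j)) + (-4 + 645) = (-124*j + R*(-4 + j)) + 641 = 641 - 124*j + R*(-4 + j))
N(-180, A) - 2547513 = (641 - 124*(-180) - 19*(-4 - 180)) - 2547513 = (641 + 22320 - 19*(-184)) - 2547513 = (641 + 22320 + 3496) - 2547513 = 26457 - 2547513 = -2521056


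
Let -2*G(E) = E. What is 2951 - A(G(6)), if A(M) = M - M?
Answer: 2951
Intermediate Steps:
G(E) = -E/2
A(M) = 0
2951 - A(G(6)) = 2951 - 1*0 = 2951 + 0 = 2951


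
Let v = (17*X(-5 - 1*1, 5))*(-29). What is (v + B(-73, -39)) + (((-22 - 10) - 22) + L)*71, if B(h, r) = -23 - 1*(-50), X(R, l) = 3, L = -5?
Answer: -5641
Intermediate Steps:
B(h, r) = 27 (B(h, r) = -23 + 50 = 27)
v = -1479 (v = (17*3)*(-29) = 51*(-29) = -1479)
(v + B(-73, -39)) + (((-22 - 10) - 22) + L)*71 = (-1479 + 27) + (((-22 - 10) - 22) - 5)*71 = -1452 + ((-32 - 22) - 5)*71 = -1452 + (-54 - 5)*71 = -1452 - 59*71 = -1452 - 4189 = -5641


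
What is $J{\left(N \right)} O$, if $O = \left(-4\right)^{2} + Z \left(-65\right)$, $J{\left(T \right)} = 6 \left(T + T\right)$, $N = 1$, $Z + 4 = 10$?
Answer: $-4488$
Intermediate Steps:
$Z = 6$ ($Z = -4 + 10 = 6$)
$J{\left(T \right)} = 12 T$ ($J{\left(T \right)} = 6 \cdot 2 T = 12 T$)
$O = -374$ ($O = \left(-4\right)^{2} + 6 \left(-65\right) = 16 - 390 = -374$)
$J{\left(N \right)} O = 12 \cdot 1 \left(-374\right) = 12 \left(-374\right) = -4488$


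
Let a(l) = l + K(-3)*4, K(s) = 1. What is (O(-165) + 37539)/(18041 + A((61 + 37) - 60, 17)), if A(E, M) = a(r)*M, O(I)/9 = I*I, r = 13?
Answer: 1002/65 ≈ 15.415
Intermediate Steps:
O(I) = 9*I**2 (O(I) = 9*(I*I) = 9*I**2)
a(l) = 4 + l (a(l) = l + 1*4 = l + 4 = 4 + l)
A(E, M) = 17*M (A(E, M) = (4 + 13)*M = 17*M)
(O(-165) + 37539)/(18041 + A((61 + 37) - 60, 17)) = (9*(-165)**2 + 37539)/(18041 + 17*17) = (9*27225 + 37539)/(18041 + 289) = (245025 + 37539)/18330 = 282564*(1/18330) = 1002/65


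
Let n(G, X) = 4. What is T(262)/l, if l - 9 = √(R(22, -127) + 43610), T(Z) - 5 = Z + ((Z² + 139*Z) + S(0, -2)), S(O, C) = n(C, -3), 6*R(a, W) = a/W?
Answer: -361186857/16584538 + 105333*√6330467019/16584538 ≈ 483.56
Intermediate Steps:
R(a, W) = a/(6*W) (R(a, W) = (a/W)/6 = a/(6*W))
S(O, C) = 4
T(Z) = 9 + Z² + 140*Z (T(Z) = 5 + (Z + ((Z² + 139*Z) + 4)) = 5 + (Z + (4 + Z² + 139*Z)) = 5 + (4 + Z² + 140*Z) = 9 + Z² + 140*Z)
l = 9 + √6330467019/381 (l = 9 + √((⅙)*22/(-127) + 43610) = 9 + √((⅙)*22*(-1/127) + 43610) = 9 + √(-11/381 + 43610) = 9 + √(16615399/381) = 9 + √6330467019/381 ≈ 217.83)
T(262)/l = (9 + 262² + 140*262)/(9 + √6330467019/381) = (9 + 68644 + 36680)/(9 + √6330467019/381) = 105333/(9 + √6330467019/381)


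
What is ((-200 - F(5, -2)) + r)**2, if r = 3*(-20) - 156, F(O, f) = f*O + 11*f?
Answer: 147456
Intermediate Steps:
F(O, f) = 11*f + O*f (F(O, f) = O*f + 11*f = 11*f + O*f)
r = -216 (r = -60 - 156 = -216)
((-200 - F(5, -2)) + r)**2 = ((-200 - (-2)*(11 + 5)) - 216)**2 = ((-200 - (-2)*16) - 216)**2 = ((-200 - 1*(-32)) - 216)**2 = ((-200 + 32) - 216)**2 = (-168 - 216)**2 = (-384)**2 = 147456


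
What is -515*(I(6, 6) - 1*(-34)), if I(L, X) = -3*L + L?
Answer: -11330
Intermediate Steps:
I(L, X) = -2*L
-515*(I(6, 6) - 1*(-34)) = -515*(-2*6 - 1*(-34)) = -515*(-12 + 34) = -515*22 = -11330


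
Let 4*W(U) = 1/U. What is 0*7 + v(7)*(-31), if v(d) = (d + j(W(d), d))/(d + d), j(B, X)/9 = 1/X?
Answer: -899/49 ≈ -18.347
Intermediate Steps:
W(U) = 1/(4*U) (W(U) = (1/U)/4 = 1/(4*U))
j(B, X) = 9/X (j(B, X) = 9*(1/X) = 9/X)
v(d) = (d + 9/d)/(2*d) (v(d) = (d + 9/d)/(d + d) = (d + 9/d)/((2*d)) = (d + 9/d)*(1/(2*d)) = (d + 9/d)/(2*d))
0*7 + v(7)*(-31) = 0*7 + ((½)*(9 + 7²)/7²)*(-31) = 0 + ((½)*(1/49)*(9 + 49))*(-31) = 0 + ((½)*(1/49)*58)*(-31) = 0 + (29/49)*(-31) = 0 - 899/49 = -899/49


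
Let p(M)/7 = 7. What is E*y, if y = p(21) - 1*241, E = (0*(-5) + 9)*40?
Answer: -69120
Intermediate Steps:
p(M) = 49 (p(M) = 7*7 = 49)
E = 360 (E = (0 + 9)*40 = 9*40 = 360)
y = -192 (y = 49 - 1*241 = 49 - 241 = -192)
E*y = 360*(-192) = -69120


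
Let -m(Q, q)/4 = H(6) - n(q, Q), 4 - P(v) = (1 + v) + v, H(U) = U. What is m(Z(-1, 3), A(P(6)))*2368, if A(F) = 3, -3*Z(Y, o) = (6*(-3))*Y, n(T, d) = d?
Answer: -113664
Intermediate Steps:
P(v) = 3 - 2*v (P(v) = 4 - ((1 + v) + v) = 4 - (1 + 2*v) = 4 + (-1 - 2*v) = 3 - 2*v)
Z(Y, o) = 6*Y (Z(Y, o) = -6*(-3)*Y/3 = -(-6)*Y = 6*Y)
m(Q, q) = -24 + 4*Q (m(Q, q) = -4*(6 - Q) = -24 + 4*Q)
m(Z(-1, 3), A(P(6)))*2368 = (-24 + 4*(6*(-1)))*2368 = (-24 + 4*(-6))*2368 = (-24 - 24)*2368 = -48*2368 = -113664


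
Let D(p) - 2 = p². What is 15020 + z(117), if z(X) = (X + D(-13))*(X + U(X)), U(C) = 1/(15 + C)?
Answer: 535900/11 ≈ 48718.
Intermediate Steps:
D(p) = 2 + p²
z(X) = (171 + X)*(X + 1/(15 + X)) (z(X) = (X + (2 + (-13)²))*(X + 1/(15 + X)) = (X + (2 + 169))*(X + 1/(15 + X)) = (X + 171)*(X + 1/(15 + X)) = (171 + X)*(X + 1/(15 + X)))
15020 + z(117) = 15020 + (171 + 117 + 117*(15 + 117)*(171 + 117))/(15 + 117) = 15020 + (171 + 117 + 117*132*288)/132 = 15020 + (171 + 117 + 4447872)/132 = 15020 + (1/132)*4448160 = 15020 + 370680/11 = 535900/11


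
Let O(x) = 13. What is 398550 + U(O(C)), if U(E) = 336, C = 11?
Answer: 398886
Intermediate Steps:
398550 + U(O(C)) = 398550 + 336 = 398886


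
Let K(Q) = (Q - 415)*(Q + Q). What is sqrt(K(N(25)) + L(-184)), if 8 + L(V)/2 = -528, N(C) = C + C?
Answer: 2*I*sqrt(9393) ≈ 193.83*I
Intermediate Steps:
N(C) = 2*C
L(V) = -1072 (L(V) = -16 + 2*(-528) = -16 - 1056 = -1072)
K(Q) = 2*Q*(-415 + Q) (K(Q) = (-415 + Q)*(2*Q) = 2*Q*(-415 + Q))
sqrt(K(N(25)) + L(-184)) = sqrt(2*(2*25)*(-415 + 2*25) - 1072) = sqrt(2*50*(-415 + 50) - 1072) = sqrt(2*50*(-365) - 1072) = sqrt(-36500 - 1072) = sqrt(-37572) = 2*I*sqrt(9393)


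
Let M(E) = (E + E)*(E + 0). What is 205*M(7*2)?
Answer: 80360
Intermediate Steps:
M(E) = 2*E² (M(E) = (2*E)*E = 2*E²)
205*M(7*2) = 205*(2*(7*2)²) = 205*(2*14²) = 205*(2*196) = 205*392 = 80360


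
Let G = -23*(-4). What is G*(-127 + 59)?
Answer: -6256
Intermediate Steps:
G = 92
G*(-127 + 59) = 92*(-127 + 59) = 92*(-68) = -6256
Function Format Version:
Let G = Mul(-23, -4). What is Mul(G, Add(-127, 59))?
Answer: -6256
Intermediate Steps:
G = 92
Mul(G, Add(-127, 59)) = Mul(92, Add(-127, 59)) = Mul(92, -68) = -6256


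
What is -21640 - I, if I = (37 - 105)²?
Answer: -26264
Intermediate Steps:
I = 4624 (I = (-68)² = 4624)
-21640 - I = -21640 - 1*4624 = -21640 - 4624 = -26264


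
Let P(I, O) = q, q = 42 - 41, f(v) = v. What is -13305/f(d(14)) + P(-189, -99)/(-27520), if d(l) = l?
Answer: -183076807/192640 ≈ -950.36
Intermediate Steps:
q = 1
P(I, O) = 1
-13305/f(d(14)) + P(-189, -99)/(-27520) = -13305/14 + 1/(-27520) = -13305*1/14 + 1*(-1/27520) = -13305/14 - 1/27520 = -183076807/192640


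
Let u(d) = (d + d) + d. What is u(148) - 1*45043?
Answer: -44599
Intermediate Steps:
u(d) = 3*d (u(d) = 2*d + d = 3*d)
u(148) - 1*45043 = 3*148 - 1*45043 = 444 - 45043 = -44599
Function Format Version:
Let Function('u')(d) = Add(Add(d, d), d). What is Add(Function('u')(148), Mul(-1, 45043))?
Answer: -44599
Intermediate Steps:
Function('u')(d) = Mul(3, d) (Function('u')(d) = Add(Mul(2, d), d) = Mul(3, d))
Add(Function('u')(148), Mul(-1, 45043)) = Add(Mul(3, 148), Mul(-1, 45043)) = Add(444, -45043) = -44599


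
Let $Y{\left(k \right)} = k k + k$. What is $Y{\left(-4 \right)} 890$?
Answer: $10680$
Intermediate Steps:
$Y{\left(k \right)} = k + k^{2}$ ($Y{\left(k \right)} = k^{2} + k = k + k^{2}$)
$Y{\left(-4 \right)} 890 = - 4 \left(1 - 4\right) 890 = \left(-4\right) \left(-3\right) 890 = 12 \cdot 890 = 10680$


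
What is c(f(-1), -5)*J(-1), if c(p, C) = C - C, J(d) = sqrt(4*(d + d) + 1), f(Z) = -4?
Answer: 0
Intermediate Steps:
J(d) = sqrt(1 + 8*d) (J(d) = sqrt(4*(2*d) + 1) = sqrt(8*d + 1) = sqrt(1 + 8*d))
c(p, C) = 0
c(f(-1), -5)*J(-1) = 0*sqrt(1 + 8*(-1)) = 0*sqrt(1 - 8) = 0*sqrt(-7) = 0*(I*sqrt(7)) = 0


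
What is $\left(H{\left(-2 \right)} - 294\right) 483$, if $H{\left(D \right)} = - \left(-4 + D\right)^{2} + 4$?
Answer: $-157458$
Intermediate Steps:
$H{\left(D \right)} = 4 - \left(-4 + D\right)^{2}$
$\left(H{\left(-2 \right)} - 294\right) 483 = \left(\left(4 - \left(-4 - 2\right)^{2}\right) - 294\right) 483 = \left(\left(4 - \left(-6\right)^{2}\right) - 294\right) 483 = \left(\left(4 - 36\right) - 294\right) 483 = \left(-32 - 294\right) 483 = \left(-326\right) 483 = -157458$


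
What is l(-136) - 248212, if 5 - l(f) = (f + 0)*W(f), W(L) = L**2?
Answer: 2267249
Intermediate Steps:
l(f) = 5 - f**3 (l(f) = 5 - (f + 0)*f**2 = 5 - f*f**2 = 5 - f**3)
l(-136) - 248212 = (5 - 1*(-136)**3) - 248212 = (5 - 1*(-2515456)) - 248212 = (5 + 2515456) - 248212 = 2515461 - 248212 = 2267249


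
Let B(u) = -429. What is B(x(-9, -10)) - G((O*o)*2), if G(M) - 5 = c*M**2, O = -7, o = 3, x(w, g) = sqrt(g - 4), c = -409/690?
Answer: 70336/115 ≈ 611.62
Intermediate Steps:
c = -409/690 (c = -409*1/690 = -409/690 ≈ -0.59275)
x(w, g) = sqrt(-4 + g)
G(M) = 5 - 409*M**2/690
B(x(-9, -10)) - G((O*o)*2) = -429 - (5 - 409*(-7*3*2)**2/690) = -429 - (5 - 409*(-21*2)**2/690) = -429 - (5 - 409/690*(-42)**2) = -429 - (5 - 409/690*1764) = -429 - (5 - 120246/115) = -429 - 1*(-119671/115) = -429 + 119671/115 = 70336/115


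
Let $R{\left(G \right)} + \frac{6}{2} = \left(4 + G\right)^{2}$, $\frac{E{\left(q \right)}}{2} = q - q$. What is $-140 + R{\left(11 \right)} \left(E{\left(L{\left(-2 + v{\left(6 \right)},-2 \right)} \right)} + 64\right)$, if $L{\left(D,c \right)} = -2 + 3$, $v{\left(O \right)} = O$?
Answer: $14068$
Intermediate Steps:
$L{\left(D,c \right)} = 1$
$E{\left(q \right)} = 0$ ($E{\left(q \right)} = 2 \left(q - q\right) = 2 \cdot 0 = 0$)
$R{\left(G \right)} = -3 + \left(4 + G\right)^{2}$
$-140 + R{\left(11 \right)} \left(E{\left(L{\left(-2 + v{\left(6 \right)},-2 \right)} \right)} + 64\right) = -140 + \left(-3 + \left(4 + 11\right)^{2}\right) \left(0 + 64\right) = -140 + \left(-3 + 15^{2}\right) 64 = -140 + \left(-3 + 225\right) 64 = -140 + 222 \cdot 64 = -140 + 14208 = 14068$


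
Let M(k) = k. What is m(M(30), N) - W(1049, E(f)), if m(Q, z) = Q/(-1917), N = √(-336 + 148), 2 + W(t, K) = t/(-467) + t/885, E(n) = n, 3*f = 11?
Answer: 268082686/88031835 ≈ 3.0453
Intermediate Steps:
f = 11/3 (f = (⅓)*11 = 11/3 ≈ 3.6667)
W(t, K) = -2 - 418*t/413295 (W(t, K) = -2 + (t/(-467) + t/885) = -2 + (t*(-1/467) + t*(1/885)) = -2 + (-t/467 + t/885) = -2 - 418*t/413295)
N = 2*I*√47 (N = √(-188) = 2*I*√47 ≈ 13.711*I)
m(Q, z) = -Q/1917 (m(Q, z) = Q*(-1/1917) = -Q/1917)
m(M(30), N) - W(1049, E(f)) = -1/1917*30 - (-2 - 418/413295*1049) = -10/639 - (-2 - 438482/413295) = -10/639 - 1*(-1265072/413295) = -10/639 + 1265072/413295 = 268082686/88031835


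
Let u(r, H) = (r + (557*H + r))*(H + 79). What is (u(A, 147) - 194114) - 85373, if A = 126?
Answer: 18282119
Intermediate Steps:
u(r, H) = (79 + H)*(2*r + 557*H) (u(r, H) = (r + (r + 557*H))*(79 + H) = (2*r + 557*H)*(79 + H) = (79 + H)*(2*r + 557*H))
(u(A, 147) - 194114) - 85373 = ((158*126 + 557*147**2 + 44003*147 + 2*147*126) - 194114) - 85373 = ((19908 + 557*21609 + 6468441 + 37044) - 194114) - 85373 = ((19908 + 12036213 + 6468441 + 37044) - 194114) - 85373 = (18561606 - 194114) - 85373 = 18367492 - 85373 = 18282119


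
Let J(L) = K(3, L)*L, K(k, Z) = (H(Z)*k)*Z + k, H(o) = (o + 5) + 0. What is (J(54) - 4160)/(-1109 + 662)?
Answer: -512134/447 ≈ -1145.7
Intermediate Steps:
H(o) = 5 + o (H(o) = (5 + o) + 0 = 5 + o)
K(k, Z) = k + Z*k*(5 + Z) (K(k, Z) = ((5 + Z)*k)*Z + k = (k*(5 + Z))*Z + k = Z*k*(5 + Z) + k = k + Z*k*(5 + Z))
J(L) = L*(3 + 3*L*(5 + L)) (J(L) = (3*(1 + L*(5 + L)))*L = (3 + 3*L*(5 + L))*L = L*(3 + 3*L*(5 + L)))
(J(54) - 4160)/(-1109 + 662) = (3*54*(1 + 54*(5 + 54)) - 4160)/(-1109 + 662) = (3*54*(1 + 54*59) - 4160)/(-447) = (3*54*(1 + 3186) - 4160)*(-1/447) = (3*54*3187 - 4160)*(-1/447) = (516294 - 4160)*(-1/447) = 512134*(-1/447) = -512134/447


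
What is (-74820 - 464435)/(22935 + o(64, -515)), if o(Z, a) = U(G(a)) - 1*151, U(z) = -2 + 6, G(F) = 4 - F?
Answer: -539255/22788 ≈ -23.664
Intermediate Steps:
U(z) = 4
o(Z, a) = -147 (o(Z, a) = 4 - 1*151 = 4 - 151 = -147)
(-74820 - 464435)/(22935 + o(64, -515)) = (-74820 - 464435)/(22935 - 147) = -539255/22788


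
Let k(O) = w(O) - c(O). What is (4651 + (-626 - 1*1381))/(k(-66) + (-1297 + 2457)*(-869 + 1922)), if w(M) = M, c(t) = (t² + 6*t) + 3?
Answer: 2644/1217451 ≈ 0.0021718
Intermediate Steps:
c(t) = 3 + t² + 6*t
k(O) = -3 - O² - 5*O (k(O) = O - (3 + O² + 6*O) = O + (-3 - O² - 6*O) = -3 - O² - 5*O)
(4651 + (-626 - 1*1381))/(k(-66) + (-1297 + 2457)*(-869 + 1922)) = (4651 + (-626 - 1*1381))/((-3 - 1*(-66)² - 5*(-66)) + (-1297 + 2457)*(-869 + 1922)) = (4651 + (-626 - 1381))/((-3 - 1*4356 + 330) + 1160*1053) = (4651 - 2007)/((-3 - 4356 + 330) + 1221480) = 2644/(-4029 + 1221480) = 2644/1217451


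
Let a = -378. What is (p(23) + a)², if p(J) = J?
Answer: 126025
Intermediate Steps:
(p(23) + a)² = (23 - 378)² = (-355)² = 126025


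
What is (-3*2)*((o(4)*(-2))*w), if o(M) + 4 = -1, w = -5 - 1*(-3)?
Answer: 120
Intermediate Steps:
w = -2 (w = -5 + 3 = -2)
o(M) = -5 (o(M) = -4 - 1 = -5)
(-3*2)*((o(4)*(-2))*w) = (-3*2)*(-5*(-2)*(-2)) = -60*(-2) = -6*(-20) = 120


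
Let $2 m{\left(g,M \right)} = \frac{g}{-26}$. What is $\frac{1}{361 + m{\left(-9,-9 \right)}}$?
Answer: $\frac{52}{18781} \approx 0.0027688$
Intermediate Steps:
$m{\left(g,M \right)} = - \frac{g}{52}$ ($m{\left(g,M \right)} = \frac{g \frac{1}{-26}}{2} = \frac{g \left(- \frac{1}{26}\right)}{2} = \frac{\left(- \frac{1}{26}\right) g}{2} = - \frac{g}{52}$)
$\frac{1}{361 + m{\left(-9,-9 \right)}} = \frac{1}{361 - - \frac{9}{52}} = \frac{1}{361 + \frac{9}{52}} = \frac{1}{\frac{18781}{52}} = \frac{52}{18781}$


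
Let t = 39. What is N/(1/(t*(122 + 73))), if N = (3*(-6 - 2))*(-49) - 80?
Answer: 8335080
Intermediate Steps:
N = 1096 (N = (3*(-8))*(-49) - 80 = -24*(-49) - 80 = 1176 - 80 = 1096)
N/(1/(t*(122 + 73))) = 1096/(1/(39*(122 + 73))) = 1096/(1/(39*195)) = 1096/(1/7605) = 1096*7605 = 8335080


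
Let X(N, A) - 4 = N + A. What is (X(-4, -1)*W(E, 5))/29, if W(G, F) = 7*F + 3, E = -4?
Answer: -38/29 ≈ -1.3103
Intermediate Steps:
W(G, F) = 3 + 7*F
X(N, A) = 4 + A + N (X(N, A) = 4 + (N + A) = 4 + (A + N) = 4 + A + N)
(X(-4, -1)*W(E, 5))/29 = ((4 - 1 - 4)*(3 + 7*5))/29 = -(3 + 35)*(1/29) = -1*38*(1/29) = -38*1/29 = -38/29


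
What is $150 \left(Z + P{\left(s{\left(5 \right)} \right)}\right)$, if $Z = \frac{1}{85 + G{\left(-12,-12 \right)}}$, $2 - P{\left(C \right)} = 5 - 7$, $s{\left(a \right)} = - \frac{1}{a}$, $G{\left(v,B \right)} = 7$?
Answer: $\frac{27675}{46} \approx 601.63$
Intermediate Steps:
$P{\left(C \right)} = 4$ ($P{\left(C \right)} = 2 - \left(5 - 7\right) = 2 - -2 = 2 + 2 = 4$)
$Z = \frac{1}{92}$ ($Z = \frac{1}{85 + 7} = \frac{1}{92} \approx 0.01087$)
$150 \left(Z + P{\left(s{\left(5 \right)} \right)}\right) = 150 \left(\frac{1}{92} + 4\right) = 150 \cdot \frac{369}{92} = \frac{27675}{46}$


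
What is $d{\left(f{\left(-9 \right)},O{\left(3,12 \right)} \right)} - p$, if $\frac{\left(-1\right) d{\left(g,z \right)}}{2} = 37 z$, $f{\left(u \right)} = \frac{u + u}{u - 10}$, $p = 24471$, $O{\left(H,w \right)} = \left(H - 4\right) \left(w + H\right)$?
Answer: $-23361$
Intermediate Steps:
$O{\left(H,w \right)} = \left(-4 + H\right) \left(H + w\right)$
$f{\left(u \right)} = \frac{2 u}{-10 + u}$
$d{\left(g,z \right)} = - 74 z$ ($d{\left(g,z \right)} = - 2 \cdot 37 z = - 74 z$)
$d{\left(f{\left(-9 \right)},O{\left(3,12 \right)} \right)} - p = - 74 \left(3^{2} - 12 - 48 + 3 \cdot 12\right) - 24471 = - 74 \left(9 - 12 - 48 + 36\right) - 24471 = \left(-74\right) \left(-15\right) - 24471 = 1110 - 24471 = -23361$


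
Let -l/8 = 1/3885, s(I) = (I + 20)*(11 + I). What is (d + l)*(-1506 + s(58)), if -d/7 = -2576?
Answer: 90510171104/1295 ≈ 6.9892e+7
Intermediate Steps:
d = 18032 (d = -7*(-2576) = 18032)
s(I) = (11 + I)*(20 + I) (s(I) = (20 + I)*(11 + I) = (11 + I)*(20 + I))
l = -8/3885 ≈ -0.0020592
(d + l)*(-1506 + s(58)) = (18032 - 8/3885)*(-1506 + (220 + 58² + 31*58)) = 70054312*(-1506 + (220 + 3364 + 1798))/3885 = 70054312*(-1506 + 5382)/3885 = (70054312/3885)*3876 = 90510171104/1295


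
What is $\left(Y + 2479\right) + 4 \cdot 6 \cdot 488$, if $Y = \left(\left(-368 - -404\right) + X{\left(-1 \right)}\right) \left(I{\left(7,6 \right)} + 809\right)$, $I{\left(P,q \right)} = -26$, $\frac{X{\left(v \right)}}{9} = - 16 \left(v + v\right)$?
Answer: $267883$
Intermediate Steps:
$X{\left(v \right)} = - 288 v$ ($X{\left(v \right)} = 9 \left(- 16 \left(v + v\right)\right) = 9 \left(- 16 \cdot 2 v\right) = 9 \left(- 32 v\right) = - 288 v$)
$Y = 253692$ ($Y = \left(\left(-368 - -404\right) - -288\right) \left(-26 + 809\right) = \left(\left(-368 + 404\right) + 288\right) 783 = \left(36 + 288\right) 783 = 324 \cdot 783 = 253692$)
$\left(Y + 2479\right) + 4 \cdot 6 \cdot 488 = \left(253692 + 2479\right) + 4 \cdot 6 \cdot 488 = 256171 + 24 \cdot 488 = 256171 + 11712 = 267883$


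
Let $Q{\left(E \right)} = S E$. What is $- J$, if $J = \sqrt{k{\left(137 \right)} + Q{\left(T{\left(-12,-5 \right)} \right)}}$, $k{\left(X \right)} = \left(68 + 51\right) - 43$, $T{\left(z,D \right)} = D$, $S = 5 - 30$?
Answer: $- \sqrt{201} \approx -14.177$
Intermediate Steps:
$S = -25$ ($S = 5 - 30 = -25$)
$Q{\left(E \right)} = - 25 E$
$k{\left(X \right)} = 76$ ($k{\left(X \right)} = 119 - 43 = 76$)
$J = \sqrt{201}$ ($J = \sqrt{76 - -125} = \sqrt{76 + 125} = \sqrt{201} \approx 14.177$)
$- J = - \sqrt{201}$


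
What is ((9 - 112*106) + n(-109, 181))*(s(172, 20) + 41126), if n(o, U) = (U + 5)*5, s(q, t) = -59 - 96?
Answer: -447935943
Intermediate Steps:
s(q, t) = -155
n(o, U) = 25 + 5*U (n(o, U) = (5 + U)*5 = 25 + 5*U)
((9 - 112*106) + n(-109, 181))*(s(172, 20) + 41126) = ((9 - 112*106) + (25 + 5*181))*(-155 + 41126) = ((9 - 11872) + (25 + 905))*40971 = (-11863 + 930)*40971 = -10933*40971 = -447935943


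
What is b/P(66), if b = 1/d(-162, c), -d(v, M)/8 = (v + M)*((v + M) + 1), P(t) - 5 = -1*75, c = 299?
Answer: 1/10587360 ≈ 9.4452e-8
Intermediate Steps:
P(t) = -70 (P(t) = 5 - 1*75 = 5 - 75 = -70)
d(v, M) = -8*(M + v)*(1 + M + v) (d(v, M) = -8*(v + M)*((v + M) + 1) = -8*(M + v)*((M + v) + 1) = -8*(M + v)*(1 + M + v))
b = -1/151248 (b = 1/(-8*299 - 8*(-162) - 8*299² - 8*(-162)² - 16*299*(-162)) = 1/(-2392 + 1296 - 8*89401 - 8*26244 + 775008) = 1/(-2392 + 1296 - 715208 - 209952 + 775008) = 1/(-151248) = -1/151248 ≈ -6.6117e-6)
b/P(66) = -1/151248/(-70) = -1/151248*(-1/70) = 1/10587360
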